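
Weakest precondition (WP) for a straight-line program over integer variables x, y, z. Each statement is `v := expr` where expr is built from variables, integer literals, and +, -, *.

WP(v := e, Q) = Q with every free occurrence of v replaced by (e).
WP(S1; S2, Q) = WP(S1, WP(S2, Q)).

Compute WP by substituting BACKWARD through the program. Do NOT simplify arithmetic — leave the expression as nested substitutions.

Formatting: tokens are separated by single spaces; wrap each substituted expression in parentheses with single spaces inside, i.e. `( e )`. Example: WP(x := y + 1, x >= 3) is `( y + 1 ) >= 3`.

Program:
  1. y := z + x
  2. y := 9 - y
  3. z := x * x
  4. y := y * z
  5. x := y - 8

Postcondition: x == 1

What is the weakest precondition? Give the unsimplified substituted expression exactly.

Answer: ( ( ( 9 - ( z + x ) ) * ( x * x ) ) - 8 ) == 1

Derivation:
post: x == 1
stmt 5: x := y - 8  -- replace 1 occurrence(s) of x with (y - 8)
  => ( y - 8 ) == 1
stmt 4: y := y * z  -- replace 1 occurrence(s) of y with (y * z)
  => ( ( y * z ) - 8 ) == 1
stmt 3: z := x * x  -- replace 1 occurrence(s) of z with (x * x)
  => ( ( y * ( x * x ) ) - 8 ) == 1
stmt 2: y := 9 - y  -- replace 1 occurrence(s) of y with (9 - y)
  => ( ( ( 9 - y ) * ( x * x ) ) - 8 ) == 1
stmt 1: y := z + x  -- replace 1 occurrence(s) of y with (z + x)
  => ( ( ( 9 - ( z + x ) ) * ( x * x ) ) - 8 ) == 1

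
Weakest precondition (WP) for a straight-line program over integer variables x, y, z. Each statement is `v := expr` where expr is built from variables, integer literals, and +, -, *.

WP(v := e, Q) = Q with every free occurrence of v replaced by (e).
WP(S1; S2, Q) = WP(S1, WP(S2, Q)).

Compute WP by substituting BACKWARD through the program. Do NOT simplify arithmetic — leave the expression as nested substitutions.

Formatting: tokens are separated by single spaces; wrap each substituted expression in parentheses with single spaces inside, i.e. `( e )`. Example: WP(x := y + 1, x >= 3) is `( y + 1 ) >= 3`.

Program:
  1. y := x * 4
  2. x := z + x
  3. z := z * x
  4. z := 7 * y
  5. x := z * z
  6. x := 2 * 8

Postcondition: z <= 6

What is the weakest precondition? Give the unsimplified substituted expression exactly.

Answer: ( 7 * ( x * 4 ) ) <= 6

Derivation:
post: z <= 6
stmt 6: x := 2 * 8  -- replace 0 occurrence(s) of x with (2 * 8)
  => z <= 6
stmt 5: x := z * z  -- replace 0 occurrence(s) of x with (z * z)
  => z <= 6
stmt 4: z := 7 * y  -- replace 1 occurrence(s) of z with (7 * y)
  => ( 7 * y ) <= 6
stmt 3: z := z * x  -- replace 0 occurrence(s) of z with (z * x)
  => ( 7 * y ) <= 6
stmt 2: x := z + x  -- replace 0 occurrence(s) of x with (z + x)
  => ( 7 * y ) <= 6
stmt 1: y := x * 4  -- replace 1 occurrence(s) of y with (x * 4)
  => ( 7 * ( x * 4 ) ) <= 6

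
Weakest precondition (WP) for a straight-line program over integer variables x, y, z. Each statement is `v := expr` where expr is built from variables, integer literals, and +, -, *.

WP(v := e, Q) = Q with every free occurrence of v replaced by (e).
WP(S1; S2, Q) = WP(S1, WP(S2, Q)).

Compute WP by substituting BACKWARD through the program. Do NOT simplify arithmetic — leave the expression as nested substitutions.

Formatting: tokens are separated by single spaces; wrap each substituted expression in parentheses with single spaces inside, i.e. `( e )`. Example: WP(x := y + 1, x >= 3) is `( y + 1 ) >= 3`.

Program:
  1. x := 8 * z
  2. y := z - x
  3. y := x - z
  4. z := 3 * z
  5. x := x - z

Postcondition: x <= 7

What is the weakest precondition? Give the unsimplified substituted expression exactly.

post: x <= 7
stmt 5: x := x - z  -- replace 1 occurrence(s) of x with (x - z)
  => ( x - z ) <= 7
stmt 4: z := 3 * z  -- replace 1 occurrence(s) of z with (3 * z)
  => ( x - ( 3 * z ) ) <= 7
stmt 3: y := x - z  -- replace 0 occurrence(s) of y with (x - z)
  => ( x - ( 3 * z ) ) <= 7
stmt 2: y := z - x  -- replace 0 occurrence(s) of y with (z - x)
  => ( x - ( 3 * z ) ) <= 7
stmt 1: x := 8 * z  -- replace 1 occurrence(s) of x with (8 * z)
  => ( ( 8 * z ) - ( 3 * z ) ) <= 7

Answer: ( ( 8 * z ) - ( 3 * z ) ) <= 7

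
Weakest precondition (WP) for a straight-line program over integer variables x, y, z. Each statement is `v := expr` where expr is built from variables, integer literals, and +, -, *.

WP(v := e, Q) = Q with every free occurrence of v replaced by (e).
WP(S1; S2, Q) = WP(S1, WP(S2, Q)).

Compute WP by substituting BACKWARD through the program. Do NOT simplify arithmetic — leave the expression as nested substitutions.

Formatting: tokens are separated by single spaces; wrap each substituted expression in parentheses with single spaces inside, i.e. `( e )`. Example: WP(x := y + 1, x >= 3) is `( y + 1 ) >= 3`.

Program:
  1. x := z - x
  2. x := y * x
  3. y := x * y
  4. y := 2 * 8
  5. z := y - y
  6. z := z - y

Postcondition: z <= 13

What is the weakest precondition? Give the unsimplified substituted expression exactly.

post: z <= 13
stmt 6: z := z - y  -- replace 1 occurrence(s) of z with (z - y)
  => ( z - y ) <= 13
stmt 5: z := y - y  -- replace 1 occurrence(s) of z with (y - y)
  => ( ( y - y ) - y ) <= 13
stmt 4: y := 2 * 8  -- replace 3 occurrence(s) of y with (2 * 8)
  => ( ( ( 2 * 8 ) - ( 2 * 8 ) ) - ( 2 * 8 ) ) <= 13
stmt 3: y := x * y  -- replace 0 occurrence(s) of y with (x * y)
  => ( ( ( 2 * 8 ) - ( 2 * 8 ) ) - ( 2 * 8 ) ) <= 13
stmt 2: x := y * x  -- replace 0 occurrence(s) of x with (y * x)
  => ( ( ( 2 * 8 ) - ( 2 * 8 ) ) - ( 2 * 8 ) ) <= 13
stmt 1: x := z - x  -- replace 0 occurrence(s) of x with (z - x)
  => ( ( ( 2 * 8 ) - ( 2 * 8 ) ) - ( 2 * 8 ) ) <= 13

Answer: ( ( ( 2 * 8 ) - ( 2 * 8 ) ) - ( 2 * 8 ) ) <= 13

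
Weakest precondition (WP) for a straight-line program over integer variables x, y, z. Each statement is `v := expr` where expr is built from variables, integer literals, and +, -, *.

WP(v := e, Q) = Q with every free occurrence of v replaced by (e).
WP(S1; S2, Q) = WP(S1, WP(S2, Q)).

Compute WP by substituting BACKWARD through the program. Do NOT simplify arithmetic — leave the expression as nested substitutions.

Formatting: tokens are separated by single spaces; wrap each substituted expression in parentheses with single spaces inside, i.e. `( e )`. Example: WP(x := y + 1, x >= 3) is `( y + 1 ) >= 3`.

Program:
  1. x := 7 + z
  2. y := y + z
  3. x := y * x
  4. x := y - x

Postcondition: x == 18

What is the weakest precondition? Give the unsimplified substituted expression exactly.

post: x == 18
stmt 4: x := y - x  -- replace 1 occurrence(s) of x with (y - x)
  => ( y - x ) == 18
stmt 3: x := y * x  -- replace 1 occurrence(s) of x with (y * x)
  => ( y - ( y * x ) ) == 18
stmt 2: y := y + z  -- replace 2 occurrence(s) of y with (y + z)
  => ( ( y + z ) - ( ( y + z ) * x ) ) == 18
stmt 1: x := 7 + z  -- replace 1 occurrence(s) of x with (7 + z)
  => ( ( y + z ) - ( ( y + z ) * ( 7 + z ) ) ) == 18

Answer: ( ( y + z ) - ( ( y + z ) * ( 7 + z ) ) ) == 18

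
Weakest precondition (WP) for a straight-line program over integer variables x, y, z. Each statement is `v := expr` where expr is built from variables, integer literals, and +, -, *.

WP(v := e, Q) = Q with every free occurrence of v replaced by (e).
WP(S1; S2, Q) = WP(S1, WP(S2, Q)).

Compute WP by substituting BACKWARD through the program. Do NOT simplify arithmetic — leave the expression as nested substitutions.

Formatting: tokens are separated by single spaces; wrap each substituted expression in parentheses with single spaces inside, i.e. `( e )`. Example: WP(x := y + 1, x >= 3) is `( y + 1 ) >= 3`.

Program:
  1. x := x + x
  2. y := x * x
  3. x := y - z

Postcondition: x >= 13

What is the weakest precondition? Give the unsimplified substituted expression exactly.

Answer: ( ( ( x + x ) * ( x + x ) ) - z ) >= 13

Derivation:
post: x >= 13
stmt 3: x := y - z  -- replace 1 occurrence(s) of x with (y - z)
  => ( y - z ) >= 13
stmt 2: y := x * x  -- replace 1 occurrence(s) of y with (x * x)
  => ( ( x * x ) - z ) >= 13
stmt 1: x := x + x  -- replace 2 occurrence(s) of x with (x + x)
  => ( ( ( x + x ) * ( x + x ) ) - z ) >= 13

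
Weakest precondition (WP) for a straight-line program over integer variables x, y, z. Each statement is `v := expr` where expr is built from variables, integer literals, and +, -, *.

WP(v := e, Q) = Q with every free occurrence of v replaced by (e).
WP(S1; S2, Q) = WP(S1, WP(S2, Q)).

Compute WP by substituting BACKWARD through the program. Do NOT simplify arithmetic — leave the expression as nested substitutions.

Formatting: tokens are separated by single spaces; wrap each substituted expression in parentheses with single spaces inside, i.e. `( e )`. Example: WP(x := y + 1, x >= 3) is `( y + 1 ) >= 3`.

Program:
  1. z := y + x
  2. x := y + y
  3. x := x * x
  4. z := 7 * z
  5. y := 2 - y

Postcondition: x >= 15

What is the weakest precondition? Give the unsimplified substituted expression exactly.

post: x >= 15
stmt 5: y := 2 - y  -- replace 0 occurrence(s) of y with (2 - y)
  => x >= 15
stmt 4: z := 7 * z  -- replace 0 occurrence(s) of z with (7 * z)
  => x >= 15
stmt 3: x := x * x  -- replace 1 occurrence(s) of x with (x * x)
  => ( x * x ) >= 15
stmt 2: x := y + y  -- replace 2 occurrence(s) of x with (y + y)
  => ( ( y + y ) * ( y + y ) ) >= 15
stmt 1: z := y + x  -- replace 0 occurrence(s) of z with (y + x)
  => ( ( y + y ) * ( y + y ) ) >= 15

Answer: ( ( y + y ) * ( y + y ) ) >= 15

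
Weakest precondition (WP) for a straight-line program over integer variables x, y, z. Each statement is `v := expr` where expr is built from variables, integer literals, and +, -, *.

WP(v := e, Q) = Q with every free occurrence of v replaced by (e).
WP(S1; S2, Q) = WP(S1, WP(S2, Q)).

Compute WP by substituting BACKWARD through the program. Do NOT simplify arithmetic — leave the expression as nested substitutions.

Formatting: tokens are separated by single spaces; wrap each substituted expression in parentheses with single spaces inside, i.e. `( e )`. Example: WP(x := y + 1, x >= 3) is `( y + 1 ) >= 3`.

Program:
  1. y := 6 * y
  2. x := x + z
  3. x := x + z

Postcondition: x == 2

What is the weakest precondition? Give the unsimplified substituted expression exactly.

post: x == 2
stmt 3: x := x + z  -- replace 1 occurrence(s) of x with (x + z)
  => ( x + z ) == 2
stmt 2: x := x + z  -- replace 1 occurrence(s) of x with (x + z)
  => ( ( x + z ) + z ) == 2
stmt 1: y := 6 * y  -- replace 0 occurrence(s) of y with (6 * y)
  => ( ( x + z ) + z ) == 2

Answer: ( ( x + z ) + z ) == 2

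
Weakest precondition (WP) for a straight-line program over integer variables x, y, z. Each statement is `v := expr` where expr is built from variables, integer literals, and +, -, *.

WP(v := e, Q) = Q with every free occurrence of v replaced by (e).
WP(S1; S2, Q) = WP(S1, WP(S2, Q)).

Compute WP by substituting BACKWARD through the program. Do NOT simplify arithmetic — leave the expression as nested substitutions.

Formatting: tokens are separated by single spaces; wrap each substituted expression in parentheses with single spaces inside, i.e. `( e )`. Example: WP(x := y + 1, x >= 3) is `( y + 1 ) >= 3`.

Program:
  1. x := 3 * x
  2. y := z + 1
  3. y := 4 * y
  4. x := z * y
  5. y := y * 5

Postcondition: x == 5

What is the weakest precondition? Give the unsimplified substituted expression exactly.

post: x == 5
stmt 5: y := y * 5  -- replace 0 occurrence(s) of y with (y * 5)
  => x == 5
stmt 4: x := z * y  -- replace 1 occurrence(s) of x with (z * y)
  => ( z * y ) == 5
stmt 3: y := 4 * y  -- replace 1 occurrence(s) of y with (4 * y)
  => ( z * ( 4 * y ) ) == 5
stmt 2: y := z + 1  -- replace 1 occurrence(s) of y with (z + 1)
  => ( z * ( 4 * ( z + 1 ) ) ) == 5
stmt 1: x := 3 * x  -- replace 0 occurrence(s) of x with (3 * x)
  => ( z * ( 4 * ( z + 1 ) ) ) == 5

Answer: ( z * ( 4 * ( z + 1 ) ) ) == 5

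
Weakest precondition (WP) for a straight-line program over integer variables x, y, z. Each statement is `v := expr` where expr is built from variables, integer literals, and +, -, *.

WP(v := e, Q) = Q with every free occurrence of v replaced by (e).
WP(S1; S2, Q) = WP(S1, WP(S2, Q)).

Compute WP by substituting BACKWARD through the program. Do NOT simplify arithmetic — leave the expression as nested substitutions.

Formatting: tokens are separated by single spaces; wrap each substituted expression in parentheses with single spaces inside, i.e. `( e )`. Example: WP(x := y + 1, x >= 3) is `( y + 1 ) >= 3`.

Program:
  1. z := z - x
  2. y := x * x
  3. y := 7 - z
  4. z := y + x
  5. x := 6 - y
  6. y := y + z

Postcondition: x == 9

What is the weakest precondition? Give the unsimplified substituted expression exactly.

Answer: ( 6 - ( 7 - ( z - x ) ) ) == 9

Derivation:
post: x == 9
stmt 6: y := y + z  -- replace 0 occurrence(s) of y with (y + z)
  => x == 9
stmt 5: x := 6 - y  -- replace 1 occurrence(s) of x with (6 - y)
  => ( 6 - y ) == 9
stmt 4: z := y + x  -- replace 0 occurrence(s) of z with (y + x)
  => ( 6 - y ) == 9
stmt 3: y := 7 - z  -- replace 1 occurrence(s) of y with (7 - z)
  => ( 6 - ( 7 - z ) ) == 9
stmt 2: y := x * x  -- replace 0 occurrence(s) of y with (x * x)
  => ( 6 - ( 7 - z ) ) == 9
stmt 1: z := z - x  -- replace 1 occurrence(s) of z with (z - x)
  => ( 6 - ( 7 - ( z - x ) ) ) == 9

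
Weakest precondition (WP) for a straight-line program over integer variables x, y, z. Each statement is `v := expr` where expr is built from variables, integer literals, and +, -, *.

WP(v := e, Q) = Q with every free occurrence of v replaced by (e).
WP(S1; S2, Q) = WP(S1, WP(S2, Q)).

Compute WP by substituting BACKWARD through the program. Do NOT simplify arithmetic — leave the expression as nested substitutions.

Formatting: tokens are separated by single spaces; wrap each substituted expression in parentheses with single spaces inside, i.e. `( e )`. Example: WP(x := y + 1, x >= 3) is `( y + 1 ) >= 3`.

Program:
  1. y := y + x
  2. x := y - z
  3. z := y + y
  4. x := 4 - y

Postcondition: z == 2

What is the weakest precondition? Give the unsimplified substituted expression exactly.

post: z == 2
stmt 4: x := 4 - y  -- replace 0 occurrence(s) of x with (4 - y)
  => z == 2
stmt 3: z := y + y  -- replace 1 occurrence(s) of z with (y + y)
  => ( y + y ) == 2
stmt 2: x := y - z  -- replace 0 occurrence(s) of x with (y - z)
  => ( y + y ) == 2
stmt 1: y := y + x  -- replace 2 occurrence(s) of y with (y + x)
  => ( ( y + x ) + ( y + x ) ) == 2

Answer: ( ( y + x ) + ( y + x ) ) == 2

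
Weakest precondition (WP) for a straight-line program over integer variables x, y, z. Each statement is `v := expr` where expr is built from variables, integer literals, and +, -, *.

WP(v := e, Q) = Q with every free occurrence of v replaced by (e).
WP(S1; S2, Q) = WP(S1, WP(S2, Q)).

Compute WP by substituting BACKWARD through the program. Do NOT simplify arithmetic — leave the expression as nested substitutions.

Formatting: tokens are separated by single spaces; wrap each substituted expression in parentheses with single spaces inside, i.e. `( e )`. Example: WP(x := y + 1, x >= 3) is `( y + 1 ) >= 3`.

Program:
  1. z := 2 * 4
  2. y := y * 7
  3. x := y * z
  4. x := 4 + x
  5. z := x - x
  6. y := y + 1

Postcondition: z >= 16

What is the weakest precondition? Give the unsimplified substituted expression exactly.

post: z >= 16
stmt 6: y := y + 1  -- replace 0 occurrence(s) of y with (y + 1)
  => z >= 16
stmt 5: z := x - x  -- replace 1 occurrence(s) of z with (x - x)
  => ( x - x ) >= 16
stmt 4: x := 4 + x  -- replace 2 occurrence(s) of x with (4 + x)
  => ( ( 4 + x ) - ( 4 + x ) ) >= 16
stmt 3: x := y * z  -- replace 2 occurrence(s) of x with (y * z)
  => ( ( 4 + ( y * z ) ) - ( 4 + ( y * z ) ) ) >= 16
stmt 2: y := y * 7  -- replace 2 occurrence(s) of y with (y * 7)
  => ( ( 4 + ( ( y * 7 ) * z ) ) - ( 4 + ( ( y * 7 ) * z ) ) ) >= 16
stmt 1: z := 2 * 4  -- replace 2 occurrence(s) of z with (2 * 4)
  => ( ( 4 + ( ( y * 7 ) * ( 2 * 4 ) ) ) - ( 4 + ( ( y * 7 ) * ( 2 * 4 ) ) ) ) >= 16

Answer: ( ( 4 + ( ( y * 7 ) * ( 2 * 4 ) ) ) - ( 4 + ( ( y * 7 ) * ( 2 * 4 ) ) ) ) >= 16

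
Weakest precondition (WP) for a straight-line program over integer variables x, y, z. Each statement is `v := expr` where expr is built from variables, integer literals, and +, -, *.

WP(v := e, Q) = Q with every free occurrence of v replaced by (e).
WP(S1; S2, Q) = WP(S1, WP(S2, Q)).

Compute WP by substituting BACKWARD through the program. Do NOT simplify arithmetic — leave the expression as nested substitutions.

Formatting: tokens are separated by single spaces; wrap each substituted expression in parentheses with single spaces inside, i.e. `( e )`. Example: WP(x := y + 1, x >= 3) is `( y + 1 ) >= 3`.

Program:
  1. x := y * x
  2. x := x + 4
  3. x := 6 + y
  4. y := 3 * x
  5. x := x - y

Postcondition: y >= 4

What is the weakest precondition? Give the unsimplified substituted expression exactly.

Answer: ( 3 * ( 6 + y ) ) >= 4

Derivation:
post: y >= 4
stmt 5: x := x - y  -- replace 0 occurrence(s) of x with (x - y)
  => y >= 4
stmt 4: y := 3 * x  -- replace 1 occurrence(s) of y with (3 * x)
  => ( 3 * x ) >= 4
stmt 3: x := 6 + y  -- replace 1 occurrence(s) of x with (6 + y)
  => ( 3 * ( 6 + y ) ) >= 4
stmt 2: x := x + 4  -- replace 0 occurrence(s) of x with (x + 4)
  => ( 3 * ( 6 + y ) ) >= 4
stmt 1: x := y * x  -- replace 0 occurrence(s) of x with (y * x)
  => ( 3 * ( 6 + y ) ) >= 4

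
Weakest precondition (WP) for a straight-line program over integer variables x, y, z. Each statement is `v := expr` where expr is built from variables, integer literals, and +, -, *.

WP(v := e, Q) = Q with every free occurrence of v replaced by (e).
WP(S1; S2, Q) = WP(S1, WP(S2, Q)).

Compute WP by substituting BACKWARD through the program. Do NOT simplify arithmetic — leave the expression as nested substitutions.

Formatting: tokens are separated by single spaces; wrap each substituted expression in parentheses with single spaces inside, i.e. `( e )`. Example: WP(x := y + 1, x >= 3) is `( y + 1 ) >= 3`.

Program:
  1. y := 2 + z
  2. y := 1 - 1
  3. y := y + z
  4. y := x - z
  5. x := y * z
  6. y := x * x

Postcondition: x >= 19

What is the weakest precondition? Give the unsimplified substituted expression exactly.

Answer: ( ( x - z ) * z ) >= 19

Derivation:
post: x >= 19
stmt 6: y := x * x  -- replace 0 occurrence(s) of y with (x * x)
  => x >= 19
stmt 5: x := y * z  -- replace 1 occurrence(s) of x with (y * z)
  => ( y * z ) >= 19
stmt 4: y := x - z  -- replace 1 occurrence(s) of y with (x - z)
  => ( ( x - z ) * z ) >= 19
stmt 3: y := y + z  -- replace 0 occurrence(s) of y with (y + z)
  => ( ( x - z ) * z ) >= 19
stmt 2: y := 1 - 1  -- replace 0 occurrence(s) of y with (1 - 1)
  => ( ( x - z ) * z ) >= 19
stmt 1: y := 2 + z  -- replace 0 occurrence(s) of y with (2 + z)
  => ( ( x - z ) * z ) >= 19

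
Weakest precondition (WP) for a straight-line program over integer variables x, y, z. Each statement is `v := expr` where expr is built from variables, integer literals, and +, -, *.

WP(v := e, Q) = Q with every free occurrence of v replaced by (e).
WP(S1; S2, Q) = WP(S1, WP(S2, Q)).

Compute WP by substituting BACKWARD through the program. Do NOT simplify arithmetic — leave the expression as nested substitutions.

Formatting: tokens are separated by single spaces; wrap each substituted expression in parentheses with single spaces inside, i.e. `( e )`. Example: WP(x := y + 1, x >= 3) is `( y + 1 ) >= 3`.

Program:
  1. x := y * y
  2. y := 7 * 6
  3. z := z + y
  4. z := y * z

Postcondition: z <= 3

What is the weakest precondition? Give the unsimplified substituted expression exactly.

post: z <= 3
stmt 4: z := y * z  -- replace 1 occurrence(s) of z with (y * z)
  => ( y * z ) <= 3
stmt 3: z := z + y  -- replace 1 occurrence(s) of z with (z + y)
  => ( y * ( z + y ) ) <= 3
stmt 2: y := 7 * 6  -- replace 2 occurrence(s) of y with (7 * 6)
  => ( ( 7 * 6 ) * ( z + ( 7 * 6 ) ) ) <= 3
stmt 1: x := y * y  -- replace 0 occurrence(s) of x with (y * y)
  => ( ( 7 * 6 ) * ( z + ( 7 * 6 ) ) ) <= 3

Answer: ( ( 7 * 6 ) * ( z + ( 7 * 6 ) ) ) <= 3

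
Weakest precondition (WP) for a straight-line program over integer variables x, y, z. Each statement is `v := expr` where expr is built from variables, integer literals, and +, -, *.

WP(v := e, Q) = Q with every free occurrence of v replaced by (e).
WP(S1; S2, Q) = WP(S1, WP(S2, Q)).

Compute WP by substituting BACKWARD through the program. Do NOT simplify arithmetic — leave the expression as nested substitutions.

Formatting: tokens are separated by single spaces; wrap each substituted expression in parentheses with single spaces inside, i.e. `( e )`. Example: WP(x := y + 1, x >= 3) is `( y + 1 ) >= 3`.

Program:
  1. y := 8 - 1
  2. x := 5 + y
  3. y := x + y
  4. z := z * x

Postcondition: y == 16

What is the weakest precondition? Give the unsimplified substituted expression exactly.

post: y == 16
stmt 4: z := z * x  -- replace 0 occurrence(s) of z with (z * x)
  => y == 16
stmt 3: y := x + y  -- replace 1 occurrence(s) of y with (x + y)
  => ( x + y ) == 16
stmt 2: x := 5 + y  -- replace 1 occurrence(s) of x with (5 + y)
  => ( ( 5 + y ) + y ) == 16
stmt 1: y := 8 - 1  -- replace 2 occurrence(s) of y with (8 - 1)
  => ( ( 5 + ( 8 - 1 ) ) + ( 8 - 1 ) ) == 16

Answer: ( ( 5 + ( 8 - 1 ) ) + ( 8 - 1 ) ) == 16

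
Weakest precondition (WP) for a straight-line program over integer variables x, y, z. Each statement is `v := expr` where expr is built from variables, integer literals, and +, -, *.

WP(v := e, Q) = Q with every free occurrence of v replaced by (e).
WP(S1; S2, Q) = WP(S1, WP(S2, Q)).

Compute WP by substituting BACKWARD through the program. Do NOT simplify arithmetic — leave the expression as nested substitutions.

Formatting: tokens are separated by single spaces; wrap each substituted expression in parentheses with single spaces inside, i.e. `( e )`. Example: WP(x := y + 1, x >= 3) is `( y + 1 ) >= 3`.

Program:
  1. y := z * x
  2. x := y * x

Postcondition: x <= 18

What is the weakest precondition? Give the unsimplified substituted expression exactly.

Answer: ( ( z * x ) * x ) <= 18

Derivation:
post: x <= 18
stmt 2: x := y * x  -- replace 1 occurrence(s) of x with (y * x)
  => ( y * x ) <= 18
stmt 1: y := z * x  -- replace 1 occurrence(s) of y with (z * x)
  => ( ( z * x ) * x ) <= 18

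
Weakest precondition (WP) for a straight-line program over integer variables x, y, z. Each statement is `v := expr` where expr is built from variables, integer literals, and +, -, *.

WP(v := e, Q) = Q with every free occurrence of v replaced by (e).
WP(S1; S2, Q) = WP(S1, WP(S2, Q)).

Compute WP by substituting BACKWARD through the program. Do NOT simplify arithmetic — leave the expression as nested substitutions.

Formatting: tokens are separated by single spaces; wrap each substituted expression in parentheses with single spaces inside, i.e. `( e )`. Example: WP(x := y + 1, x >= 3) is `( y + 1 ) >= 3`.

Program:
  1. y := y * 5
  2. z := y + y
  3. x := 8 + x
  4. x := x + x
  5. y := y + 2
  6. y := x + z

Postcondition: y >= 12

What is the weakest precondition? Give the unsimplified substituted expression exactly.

Answer: ( ( ( 8 + x ) + ( 8 + x ) ) + ( ( y * 5 ) + ( y * 5 ) ) ) >= 12

Derivation:
post: y >= 12
stmt 6: y := x + z  -- replace 1 occurrence(s) of y with (x + z)
  => ( x + z ) >= 12
stmt 5: y := y + 2  -- replace 0 occurrence(s) of y with (y + 2)
  => ( x + z ) >= 12
stmt 4: x := x + x  -- replace 1 occurrence(s) of x with (x + x)
  => ( ( x + x ) + z ) >= 12
stmt 3: x := 8 + x  -- replace 2 occurrence(s) of x with (8 + x)
  => ( ( ( 8 + x ) + ( 8 + x ) ) + z ) >= 12
stmt 2: z := y + y  -- replace 1 occurrence(s) of z with (y + y)
  => ( ( ( 8 + x ) + ( 8 + x ) ) + ( y + y ) ) >= 12
stmt 1: y := y * 5  -- replace 2 occurrence(s) of y with (y * 5)
  => ( ( ( 8 + x ) + ( 8 + x ) ) + ( ( y * 5 ) + ( y * 5 ) ) ) >= 12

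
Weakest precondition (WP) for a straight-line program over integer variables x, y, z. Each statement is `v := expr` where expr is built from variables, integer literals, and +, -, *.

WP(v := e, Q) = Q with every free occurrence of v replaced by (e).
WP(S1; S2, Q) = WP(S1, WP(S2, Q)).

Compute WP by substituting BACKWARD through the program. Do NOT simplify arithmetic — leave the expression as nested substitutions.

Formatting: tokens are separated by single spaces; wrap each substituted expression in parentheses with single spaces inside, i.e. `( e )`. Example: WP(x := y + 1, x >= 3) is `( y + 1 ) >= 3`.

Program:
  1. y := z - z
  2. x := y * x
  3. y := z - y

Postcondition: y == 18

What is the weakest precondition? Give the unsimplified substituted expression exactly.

Answer: ( z - ( z - z ) ) == 18

Derivation:
post: y == 18
stmt 3: y := z - y  -- replace 1 occurrence(s) of y with (z - y)
  => ( z - y ) == 18
stmt 2: x := y * x  -- replace 0 occurrence(s) of x with (y * x)
  => ( z - y ) == 18
stmt 1: y := z - z  -- replace 1 occurrence(s) of y with (z - z)
  => ( z - ( z - z ) ) == 18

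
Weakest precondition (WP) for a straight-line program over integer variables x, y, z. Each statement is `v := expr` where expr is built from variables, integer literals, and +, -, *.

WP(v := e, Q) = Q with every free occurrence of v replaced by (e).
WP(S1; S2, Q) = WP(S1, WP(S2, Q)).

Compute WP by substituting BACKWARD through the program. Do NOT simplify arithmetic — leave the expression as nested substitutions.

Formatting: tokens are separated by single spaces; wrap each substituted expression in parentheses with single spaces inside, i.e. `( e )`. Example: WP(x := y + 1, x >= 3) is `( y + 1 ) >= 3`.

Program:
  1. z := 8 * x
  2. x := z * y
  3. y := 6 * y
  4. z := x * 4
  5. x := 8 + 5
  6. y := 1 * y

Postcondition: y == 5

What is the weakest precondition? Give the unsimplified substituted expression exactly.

post: y == 5
stmt 6: y := 1 * y  -- replace 1 occurrence(s) of y with (1 * y)
  => ( 1 * y ) == 5
stmt 5: x := 8 + 5  -- replace 0 occurrence(s) of x with (8 + 5)
  => ( 1 * y ) == 5
stmt 4: z := x * 4  -- replace 0 occurrence(s) of z with (x * 4)
  => ( 1 * y ) == 5
stmt 3: y := 6 * y  -- replace 1 occurrence(s) of y with (6 * y)
  => ( 1 * ( 6 * y ) ) == 5
stmt 2: x := z * y  -- replace 0 occurrence(s) of x with (z * y)
  => ( 1 * ( 6 * y ) ) == 5
stmt 1: z := 8 * x  -- replace 0 occurrence(s) of z with (8 * x)
  => ( 1 * ( 6 * y ) ) == 5

Answer: ( 1 * ( 6 * y ) ) == 5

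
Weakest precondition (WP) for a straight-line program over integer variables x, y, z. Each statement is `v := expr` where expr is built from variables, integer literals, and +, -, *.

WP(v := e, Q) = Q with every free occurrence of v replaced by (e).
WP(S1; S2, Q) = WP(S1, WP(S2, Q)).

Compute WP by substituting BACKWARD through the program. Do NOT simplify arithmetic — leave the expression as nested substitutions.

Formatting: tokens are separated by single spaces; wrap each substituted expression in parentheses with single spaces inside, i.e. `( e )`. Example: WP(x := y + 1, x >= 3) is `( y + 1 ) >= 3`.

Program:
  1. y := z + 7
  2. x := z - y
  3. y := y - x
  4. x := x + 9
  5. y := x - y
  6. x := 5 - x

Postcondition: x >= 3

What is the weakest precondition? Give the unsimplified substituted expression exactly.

Answer: ( 5 - ( ( z - ( z + 7 ) ) + 9 ) ) >= 3

Derivation:
post: x >= 3
stmt 6: x := 5 - x  -- replace 1 occurrence(s) of x with (5 - x)
  => ( 5 - x ) >= 3
stmt 5: y := x - y  -- replace 0 occurrence(s) of y with (x - y)
  => ( 5 - x ) >= 3
stmt 4: x := x + 9  -- replace 1 occurrence(s) of x with (x + 9)
  => ( 5 - ( x + 9 ) ) >= 3
stmt 3: y := y - x  -- replace 0 occurrence(s) of y with (y - x)
  => ( 5 - ( x + 9 ) ) >= 3
stmt 2: x := z - y  -- replace 1 occurrence(s) of x with (z - y)
  => ( 5 - ( ( z - y ) + 9 ) ) >= 3
stmt 1: y := z + 7  -- replace 1 occurrence(s) of y with (z + 7)
  => ( 5 - ( ( z - ( z + 7 ) ) + 9 ) ) >= 3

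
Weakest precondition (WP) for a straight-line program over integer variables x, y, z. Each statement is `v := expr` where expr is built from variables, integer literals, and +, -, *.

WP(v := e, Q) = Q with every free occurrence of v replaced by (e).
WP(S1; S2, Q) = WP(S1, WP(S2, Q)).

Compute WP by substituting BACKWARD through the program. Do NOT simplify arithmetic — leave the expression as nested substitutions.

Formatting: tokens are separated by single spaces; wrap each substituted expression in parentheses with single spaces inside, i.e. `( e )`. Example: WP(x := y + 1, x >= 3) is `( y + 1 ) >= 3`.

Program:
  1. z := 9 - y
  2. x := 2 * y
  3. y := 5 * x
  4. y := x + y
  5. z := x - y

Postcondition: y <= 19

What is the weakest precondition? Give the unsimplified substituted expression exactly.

post: y <= 19
stmt 5: z := x - y  -- replace 0 occurrence(s) of z with (x - y)
  => y <= 19
stmt 4: y := x + y  -- replace 1 occurrence(s) of y with (x + y)
  => ( x + y ) <= 19
stmt 3: y := 5 * x  -- replace 1 occurrence(s) of y with (5 * x)
  => ( x + ( 5 * x ) ) <= 19
stmt 2: x := 2 * y  -- replace 2 occurrence(s) of x with (2 * y)
  => ( ( 2 * y ) + ( 5 * ( 2 * y ) ) ) <= 19
stmt 1: z := 9 - y  -- replace 0 occurrence(s) of z with (9 - y)
  => ( ( 2 * y ) + ( 5 * ( 2 * y ) ) ) <= 19

Answer: ( ( 2 * y ) + ( 5 * ( 2 * y ) ) ) <= 19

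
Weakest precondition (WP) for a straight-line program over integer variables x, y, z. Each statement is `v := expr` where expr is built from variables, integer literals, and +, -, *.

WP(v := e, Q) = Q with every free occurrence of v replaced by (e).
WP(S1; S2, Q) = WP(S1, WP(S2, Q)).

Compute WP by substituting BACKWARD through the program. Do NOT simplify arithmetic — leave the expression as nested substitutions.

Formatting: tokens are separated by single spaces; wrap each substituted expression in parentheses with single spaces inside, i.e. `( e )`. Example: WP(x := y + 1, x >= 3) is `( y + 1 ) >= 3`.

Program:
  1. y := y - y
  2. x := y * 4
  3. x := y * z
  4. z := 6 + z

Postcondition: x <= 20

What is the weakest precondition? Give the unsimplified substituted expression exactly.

Answer: ( ( y - y ) * z ) <= 20

Derivation:
post: x <= 20
stmt 4: z := 6 + z  -- replace 0 occurrence(s) of z with (6 + z)
  => x <= 20
stmt 3: x := y * z  -- replace 1 occurrence(s) of x with (y * z)
  => ( y * z ) <= 20
stmt 2: x := y * 4  -- replace 0 occurrence(s) of x with (y * 4)
  => ( y * z ) <= 20
stmt 1: y := y - y  -- replace 1 occurrence(s) of y with (y - y)
  => ( ( y - y ) * z ) <= 20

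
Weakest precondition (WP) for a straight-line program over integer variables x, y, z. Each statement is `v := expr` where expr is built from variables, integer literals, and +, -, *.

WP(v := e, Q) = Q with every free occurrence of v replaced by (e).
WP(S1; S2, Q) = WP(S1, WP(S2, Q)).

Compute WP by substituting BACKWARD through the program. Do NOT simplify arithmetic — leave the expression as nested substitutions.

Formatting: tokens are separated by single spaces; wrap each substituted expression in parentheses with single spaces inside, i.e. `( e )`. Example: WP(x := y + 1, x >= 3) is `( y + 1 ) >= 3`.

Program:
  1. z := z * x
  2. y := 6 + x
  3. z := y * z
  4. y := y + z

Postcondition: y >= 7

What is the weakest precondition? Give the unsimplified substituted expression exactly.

Answer: ( ( 6 + x ) + ( ( 6 + x ) * ( z * x ) ) ) >= 7

Derivation:
post: y >= 7
stmt 4: y := y + z  -- replace 1 occurrence(s) of y with (y + z)
  => ( y + z ) >= 7
stmt 3: z := y * z  -- replace 1 occurrence(s) of z with (y * z)
  => ( y + ( y * z ) ) >= 7
stmt 2: y := 6 + x  -- replace 2 occurrence(s) of y with (6 + x)
  => ( ( 6 + x ) + ( ( 6 + x ) * z ) ) >= 7
stmt 1: z := z * x  -- replace 1 occurrence(s) of z with (z * x)
  => ( ( 6 + x ) + ( ( 6 + x ) * ( z * x ) ) ) >= 7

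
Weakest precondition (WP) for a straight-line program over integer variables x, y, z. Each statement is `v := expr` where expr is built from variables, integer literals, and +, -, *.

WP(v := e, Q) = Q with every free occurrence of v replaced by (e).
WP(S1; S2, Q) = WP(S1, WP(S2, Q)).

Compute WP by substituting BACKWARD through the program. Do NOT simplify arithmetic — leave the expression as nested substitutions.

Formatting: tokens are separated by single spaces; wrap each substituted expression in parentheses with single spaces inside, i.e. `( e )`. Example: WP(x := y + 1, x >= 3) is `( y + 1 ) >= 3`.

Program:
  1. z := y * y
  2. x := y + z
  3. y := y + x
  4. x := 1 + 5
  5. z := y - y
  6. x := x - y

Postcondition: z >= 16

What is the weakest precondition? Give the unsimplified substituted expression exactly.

post: z >= 16
stmt 6: x := x - y  -- replace 0 occurrence(s) of x with (x - y)
  => z >= 16
stmt 5: z := y - y  -- replace 1 occurrence(s) of z with (y - y)
  => ( y - y ) >= 16
stmt 4: x := 1 + 5  -- replace 0 occurrence(s) of x with (1 + 5)
  => ( y - y ) >= 16
stmt 3: y := y + x  -- replace 2 occurrence(s) of y with (y + x)
  => ( ( y + x ) - ( y + x ) ) >= 16
stmt 2: x := y + z  -- replace 2 occurrence(s) of x with (y + z)
  => ( ( y + ( y + z ) ) - ( y + ( y + z ) ) ) >= 16
stmt 1: z := y * y  -- replace 2 occurrence(s) of z with (y * y)
  => ( ( y + ( y + ( y * y ) ) ) - ( y + ( y + ( y * y ) ) ) ) >= 16

Answer: ( ( y + ( y + ( y * y ) ) ) - ( y + ( y + ( y * y ) ) ) ) >= 16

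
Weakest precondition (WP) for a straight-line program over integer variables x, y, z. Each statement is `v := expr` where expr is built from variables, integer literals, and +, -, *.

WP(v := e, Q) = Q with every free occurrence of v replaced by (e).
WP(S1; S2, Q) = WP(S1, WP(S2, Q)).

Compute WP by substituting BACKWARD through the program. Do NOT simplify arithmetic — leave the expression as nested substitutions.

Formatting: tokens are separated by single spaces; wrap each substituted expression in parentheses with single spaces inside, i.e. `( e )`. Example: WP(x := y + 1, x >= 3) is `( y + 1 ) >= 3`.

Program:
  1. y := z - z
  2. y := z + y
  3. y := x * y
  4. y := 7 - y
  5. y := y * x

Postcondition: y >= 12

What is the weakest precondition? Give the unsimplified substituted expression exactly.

post: y >= 12
stmt 5: y := y * x  -- replace 1 occurrence(s) of y with (y * x)
  => ( y * x ) >= 12
stmt 4: y := 7 - y  -- replace 1 occurrence(s) of y with (7 - y)
  => ( ( 7 - y ) * x ) >= 12
stmt 3: y := x * y  -- replace 1 occurrence(s) of y with (x * y)
  => ( ( 7 - ( x * y ) ) * x ) >= 12
stmt 2: y := z + y  -- replace 1 occurrence(s) of y with (z + y)
  => ( ( 7 - ( x * ( z + y ) ) ) * x ) >= 12
stmt 1: y := z - z  -- replace 1 occurrence(s) of y with (z - z)
  => ( ( 7 - ( x * ( z + ( z - z ) ) ) ) * x ) >= 12

Answer: ( ( 7 - ( x * ( z + ( z - z ) ) ) ) * x ) >= 12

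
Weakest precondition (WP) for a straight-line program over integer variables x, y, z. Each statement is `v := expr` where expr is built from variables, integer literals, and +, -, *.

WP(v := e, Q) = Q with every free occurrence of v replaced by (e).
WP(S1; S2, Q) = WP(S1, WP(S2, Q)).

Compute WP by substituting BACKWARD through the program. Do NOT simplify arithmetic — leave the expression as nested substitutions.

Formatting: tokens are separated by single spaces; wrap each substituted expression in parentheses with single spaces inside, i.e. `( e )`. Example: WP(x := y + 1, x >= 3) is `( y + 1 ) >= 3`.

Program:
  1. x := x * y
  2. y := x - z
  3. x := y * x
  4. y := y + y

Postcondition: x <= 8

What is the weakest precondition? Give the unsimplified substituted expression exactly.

Answer: ( ( ( x * y ) - z ) * ( x * y ) ) <= 8

Derivation:
post: x <= 8
stmt 4: y := y + y  -- replace 0 occurrence(s) of y with (y + y)
  => x <= 8
stmt 3: x := y * x  -- replace 1 occurrence(s) of x with (y * x)
  => ( y * x ) <= 8
stmt 2: y := x - z  -- replace 1 occurrence(s) of y with (x - z)
  => ( ( x - z ) * x ) <= 8
stmt 1: x := x * y  -- replace 2 occurrence(s) of x with (x * y)
  => ( ( ( x * y ) - z ) * ( x * y ) ) <= 8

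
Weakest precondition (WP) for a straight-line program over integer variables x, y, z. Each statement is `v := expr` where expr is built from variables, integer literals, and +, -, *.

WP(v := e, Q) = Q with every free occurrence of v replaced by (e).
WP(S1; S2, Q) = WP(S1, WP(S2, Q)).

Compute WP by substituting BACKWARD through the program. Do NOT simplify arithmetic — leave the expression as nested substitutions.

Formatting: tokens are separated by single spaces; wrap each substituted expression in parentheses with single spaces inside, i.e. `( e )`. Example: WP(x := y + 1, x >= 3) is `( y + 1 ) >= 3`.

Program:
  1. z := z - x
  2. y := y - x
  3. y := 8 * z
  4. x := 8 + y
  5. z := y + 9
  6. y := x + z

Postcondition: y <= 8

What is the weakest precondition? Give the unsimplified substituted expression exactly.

post: y <= 8
stmt 6: y := x + z  -- replace 1 occurrence(s) of y with (x + z)
  => ( x + z ) <= 8
stmt 5: z := y + 9  -- replace 1 occurrence(s) of z with (y + 9)
  => ( x + ( y + 9 ) ) <= 8
stmt 4: x := 8 + y  -- replace 1 occurrence(s) of x with (8 + y)
  => ( ( 8 + y ) + ( y + 9 ) ) <= 8
stmt 3: y := 8 * z  -- replace 2 occurrence(s) of y with (8 * z)
  => ( ( 8 + ( 8 * z ) ) + ( ( 8 * z ) + 9 ) ) <= 8
stmt 2: y := y - x  -- replace 0 occurrence(s) of y with (y - x)
  => ( ( 8 + ( 8 * z ) ) + ( ( 8 * z ) + 9 ) ) <= 8
stmt 1: z := z - x  -- replace 2 occurrence(s) of z with (z - x)
  => ( ( 8 + ( 8 * ( z - x ) ) ) + ( ( 8 * ( z - x ) ) + 9 ) ) <= 8

Answer: ( ( 8 + ( 8 * ( z - x ) ) ) + ( ( 8 * ( z - x ) ) + 9 ) ) <= 8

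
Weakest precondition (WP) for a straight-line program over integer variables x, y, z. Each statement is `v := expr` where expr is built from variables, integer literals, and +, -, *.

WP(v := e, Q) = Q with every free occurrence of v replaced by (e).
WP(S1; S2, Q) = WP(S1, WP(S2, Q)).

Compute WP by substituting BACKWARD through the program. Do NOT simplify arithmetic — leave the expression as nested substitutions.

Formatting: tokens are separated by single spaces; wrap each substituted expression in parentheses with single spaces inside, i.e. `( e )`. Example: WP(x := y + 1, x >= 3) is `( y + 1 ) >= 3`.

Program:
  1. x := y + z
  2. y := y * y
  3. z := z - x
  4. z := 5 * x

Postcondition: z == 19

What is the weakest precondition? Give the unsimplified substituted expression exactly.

Answer: ( 5 * ( y + z ) ) == 19

Derivation:
post: z == 19
stmt 4: z := 5 * x  -- replace 1 occurrence(s) of z with (5 * x)
  => ( 5 * x ) == 19
stmt 3: z := z - x  -- replace 0 occurrence(s) of z with (z - x)
  => ( 5 * x ) == 19
stmt 2: y := y * y  -- replace 0 occurrence(s) of y with (y * y)
  => ( 5 * x ) == 19
stmt 1: x := y + z  -- replace 1 occurrence(s) of x with (y + z)
  => ( 5 * ( y + z ) ) == 19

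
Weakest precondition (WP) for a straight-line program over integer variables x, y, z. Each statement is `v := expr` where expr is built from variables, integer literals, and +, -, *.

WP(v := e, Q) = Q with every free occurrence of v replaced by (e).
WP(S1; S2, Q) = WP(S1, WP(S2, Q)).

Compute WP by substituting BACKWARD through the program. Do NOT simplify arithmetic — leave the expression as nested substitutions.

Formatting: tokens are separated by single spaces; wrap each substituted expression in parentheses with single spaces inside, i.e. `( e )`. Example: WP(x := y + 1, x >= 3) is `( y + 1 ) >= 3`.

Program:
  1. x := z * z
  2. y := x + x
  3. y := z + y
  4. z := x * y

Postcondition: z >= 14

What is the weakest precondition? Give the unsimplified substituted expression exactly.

post: z >= 14
stmt 4: z := x * y  -- replace 1 occurrence(s) of z with (x * y)
  => ( x * y ) >= 14
stmt 3: y := z + y  -- replace 1 occurrence(s) of y with (z + y)
  => ( x * ( z + y ) ) >= 14
stmt 2: y := x + x  -- replace 1 occurrence(s) of y with (x + x)
  => ( x * ( z + ( x + x ) ) ) >= 14
stmt 1: x := z * z  -- replace 3 occurrence(s) of x with (z * z)
  => ( ( z * z ) * ( z + ( ( z * z ) + ( z * z ) ) ) ) >= 14

Answer: ( ( z * z ) * ( z + ( ( z * z ) + ( z * z ) ) ) ) >= 14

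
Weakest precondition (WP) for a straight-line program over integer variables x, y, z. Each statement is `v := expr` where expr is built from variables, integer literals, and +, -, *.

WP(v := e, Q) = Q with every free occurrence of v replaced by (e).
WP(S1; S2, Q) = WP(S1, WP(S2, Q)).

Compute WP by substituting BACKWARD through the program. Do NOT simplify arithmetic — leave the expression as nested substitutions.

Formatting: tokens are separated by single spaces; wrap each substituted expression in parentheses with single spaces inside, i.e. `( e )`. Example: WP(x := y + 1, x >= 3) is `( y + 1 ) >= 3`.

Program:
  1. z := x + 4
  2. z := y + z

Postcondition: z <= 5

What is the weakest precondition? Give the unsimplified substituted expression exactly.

post: z <= 5
stmt 2: z := y + z  -- replace 1 occurrence(s) of z with (y + z)
  => ( y + z ) <= 5
stmt 1: z := x + 4  -- replace 1 occurrence(s) of z with (x + 4)
  => ( y + ( x + 4 ) ) <= 5

Answer: ( y + ( x + 4 ) ) <= 5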